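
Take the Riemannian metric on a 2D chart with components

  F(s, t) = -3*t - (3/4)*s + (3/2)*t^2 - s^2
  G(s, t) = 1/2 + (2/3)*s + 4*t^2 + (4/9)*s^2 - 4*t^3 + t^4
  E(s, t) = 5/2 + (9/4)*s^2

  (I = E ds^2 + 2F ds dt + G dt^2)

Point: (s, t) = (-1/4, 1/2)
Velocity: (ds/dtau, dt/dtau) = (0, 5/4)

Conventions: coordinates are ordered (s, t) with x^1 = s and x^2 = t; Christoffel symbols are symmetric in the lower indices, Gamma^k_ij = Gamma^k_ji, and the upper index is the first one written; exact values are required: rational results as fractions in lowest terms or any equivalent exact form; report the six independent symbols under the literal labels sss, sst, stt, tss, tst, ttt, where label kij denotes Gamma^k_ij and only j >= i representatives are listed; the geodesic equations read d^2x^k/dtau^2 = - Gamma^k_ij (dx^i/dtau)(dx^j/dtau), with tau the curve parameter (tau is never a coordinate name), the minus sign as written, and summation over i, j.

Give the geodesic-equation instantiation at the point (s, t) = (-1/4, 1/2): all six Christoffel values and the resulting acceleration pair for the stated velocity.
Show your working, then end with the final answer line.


E = 169/64, F = -1, G = 133/144 at the point
E_s = -9/8, E_t = 0, F_s = -1/4, F_t = -3/2, G_s = 4/9, G_t = 3/2
EG - F^2 = 13261/9216;  g^inv = (9216/13261) * [[133/144, 1], [1, 169/64]]
first-kind symbols [ij,l] = (1/2)(d_i g_jl + d_j g_il - d_l g_ij): [ss,s] = E_s/2 = -9/16, [ss,t] = F_s - E_t/2 = -1/4, [st,s] = E_t/2 = 0, [st,t] = G_s/2 = 2/9, [tt,s] = F_t - G_s/2 = -31/18, [tt,t] = G_t/2 = 3/4
Gamma^s_ij = (G*[ij,s] - F*[ij,t])/(EG - F^2), Gamma^t_ij = (E*[ij,t] - F*[ij,s])/(EG - F^2)
Gamma_sss = -7092/13261, Gamma_sst = 2048/13261, Gamma_stt = -69728/119349, Gamma_tss = -11268/13261, Gamma_tst = 5408/13261, Gamma_ttt = 2380/13261
d^2s/dtau^2 = -(Gamma_sss*(0)^2 + 2*Gamma_sst*(0)*(5/4) + Gamma_stt*(5/4)^2) = 108950/119349
d^2t/dtau^2 = -(Gamma_tss*(0)^2 + 2*Gamma_tst*(0)*(5/4) + Gamma_ttt*(5/4)^2) = -14875/53044

Answer: Gamma_sss = -7092/13261, Gamma_sst = 2048/13261, Gamma_stt = -69728/119349, Gamma_tss = -11268/13261, Gamma_tst = 5408/13261, Gamma_ttt = 2380/13261; accelerations (d^2s/dtau^2, d^2t/dtau^2) = (108950/119349, -14875/53044)


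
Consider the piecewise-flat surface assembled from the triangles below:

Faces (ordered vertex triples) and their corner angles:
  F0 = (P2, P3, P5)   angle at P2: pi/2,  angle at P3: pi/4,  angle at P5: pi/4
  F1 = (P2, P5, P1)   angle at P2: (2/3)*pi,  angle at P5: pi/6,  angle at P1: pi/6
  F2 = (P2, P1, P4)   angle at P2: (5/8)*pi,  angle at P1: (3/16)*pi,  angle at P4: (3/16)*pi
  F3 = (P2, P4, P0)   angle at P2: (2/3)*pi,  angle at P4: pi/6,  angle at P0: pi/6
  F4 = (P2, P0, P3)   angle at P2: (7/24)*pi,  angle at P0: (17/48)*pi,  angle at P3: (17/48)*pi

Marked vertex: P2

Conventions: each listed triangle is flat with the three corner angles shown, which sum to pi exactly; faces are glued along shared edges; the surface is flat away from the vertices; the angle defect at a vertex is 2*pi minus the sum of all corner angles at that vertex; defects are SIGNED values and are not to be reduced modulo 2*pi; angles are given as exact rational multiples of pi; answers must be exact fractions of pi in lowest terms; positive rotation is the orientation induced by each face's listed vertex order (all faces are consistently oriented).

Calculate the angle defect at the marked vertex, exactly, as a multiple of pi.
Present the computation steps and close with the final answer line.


Sum of corner angles at P2: (11/4)*pi
defect = 2*pi - (11/4)*pi

Answer: defect(P2) = (-3/4)*pi


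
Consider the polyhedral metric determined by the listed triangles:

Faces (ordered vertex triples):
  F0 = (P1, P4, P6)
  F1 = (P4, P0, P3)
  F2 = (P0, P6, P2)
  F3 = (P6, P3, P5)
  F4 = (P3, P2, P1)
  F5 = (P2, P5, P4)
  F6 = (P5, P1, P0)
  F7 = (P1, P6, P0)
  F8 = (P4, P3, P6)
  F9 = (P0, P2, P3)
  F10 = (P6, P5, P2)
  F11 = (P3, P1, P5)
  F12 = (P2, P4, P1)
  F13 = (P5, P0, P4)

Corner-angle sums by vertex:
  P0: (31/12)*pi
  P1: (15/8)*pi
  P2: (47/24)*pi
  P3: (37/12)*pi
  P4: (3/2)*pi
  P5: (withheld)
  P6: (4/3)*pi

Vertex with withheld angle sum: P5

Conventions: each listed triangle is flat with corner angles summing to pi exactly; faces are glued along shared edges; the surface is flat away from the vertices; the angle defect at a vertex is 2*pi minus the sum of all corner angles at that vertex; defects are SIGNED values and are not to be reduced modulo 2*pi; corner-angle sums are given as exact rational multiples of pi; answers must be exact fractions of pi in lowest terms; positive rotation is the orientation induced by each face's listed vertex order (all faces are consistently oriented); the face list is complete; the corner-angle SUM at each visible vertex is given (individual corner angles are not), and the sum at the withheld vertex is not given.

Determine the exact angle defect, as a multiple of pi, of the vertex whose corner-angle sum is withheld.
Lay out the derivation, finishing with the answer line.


V = 7, E = 21, F = 14; chi = V - E + F = 0
Gauss-Bonnet: total defect = 2*pi*chi = 0; visible defects sum to -pi/3

Answer: defect(P5) = pi/3


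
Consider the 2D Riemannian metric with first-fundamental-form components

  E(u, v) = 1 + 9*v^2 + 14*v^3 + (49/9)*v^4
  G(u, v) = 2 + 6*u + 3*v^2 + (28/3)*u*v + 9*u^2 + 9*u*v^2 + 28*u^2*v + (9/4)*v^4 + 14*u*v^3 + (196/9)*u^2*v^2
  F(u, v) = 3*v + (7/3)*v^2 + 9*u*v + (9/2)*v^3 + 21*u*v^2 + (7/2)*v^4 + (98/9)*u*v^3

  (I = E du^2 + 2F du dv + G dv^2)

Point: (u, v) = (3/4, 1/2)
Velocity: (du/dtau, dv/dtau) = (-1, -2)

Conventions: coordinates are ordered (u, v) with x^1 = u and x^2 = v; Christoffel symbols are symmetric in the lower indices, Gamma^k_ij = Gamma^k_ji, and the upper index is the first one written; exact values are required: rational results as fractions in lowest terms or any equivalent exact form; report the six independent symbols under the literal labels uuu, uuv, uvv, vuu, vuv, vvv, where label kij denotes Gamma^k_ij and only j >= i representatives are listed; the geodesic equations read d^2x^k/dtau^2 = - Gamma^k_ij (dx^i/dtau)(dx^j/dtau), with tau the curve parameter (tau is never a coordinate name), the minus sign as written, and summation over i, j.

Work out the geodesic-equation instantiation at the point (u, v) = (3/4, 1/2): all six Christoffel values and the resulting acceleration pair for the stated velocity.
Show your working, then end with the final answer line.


E = 769/144, F = 1075/96, G = 1913/64 at the point
E_u = 0, E_v = 200/9, F_u = 100/9, F_v = 469/12, G_u = 172/3, G_v = 215/4
EG - F^2 = 19717/576;  g^inv = (576/19717) * [[1913/64, -1075/96], [-1075/96, 769/144]]
first-kind symbols [ij,l] = (1/2)(d_i g_jl + d_j g_il - d_l g_ij): [uu,u] = E_u/2 = 0, [uu,v] = F_u - E_v/2 = 0, [uv,u] = E_v/2 = 100/9, [uv,v] = G_u/2 = 86/3, [vv,u] = F_v - G_u/2 = 125/12, [vv,v] = G_v/2 = 215/8
Gamma^u_ij = (G*[ij,u] - F*[ij,v])/(EG - F^2), Gamma^v_ij = (E*[ij,v] - F*[ij,u])/(EG - F^2)
Gamma_uuu = 0, Gamma_uuv = 6400/19717, Gamma_uvv = 6000/19717, Gamma_vuu = 0, Gamma_vuv = 16512/19717, Gamma_vvv = 15480/19717
d^2u/dtau^2 = -(Gamma_uuu*(-1)^2 + 2*Gamma_uuv*(-1)*(-2) + Gamma_uvv*(-2)^2) = -49600/19717
d^2v/dtau^2 = -(Gamma_vuu*(-1)^2 + 2*Gamma_vuv*(-1)*(-2) + Gamma_vvv*(-2)^2) = -127968/19717

Answer: Gamma_uuu = 0, Gamma_uuv = 6400/19717, Gamma_uvv = 6000/19717, Gamma_vuu = 0, Gamma_vuv = 16512/19717, Gamma_vvv = 15480/19717; accelerations (d^2u/dtau^2, d^2v/dtau^2) = (-49600/19717, -127968/19717)


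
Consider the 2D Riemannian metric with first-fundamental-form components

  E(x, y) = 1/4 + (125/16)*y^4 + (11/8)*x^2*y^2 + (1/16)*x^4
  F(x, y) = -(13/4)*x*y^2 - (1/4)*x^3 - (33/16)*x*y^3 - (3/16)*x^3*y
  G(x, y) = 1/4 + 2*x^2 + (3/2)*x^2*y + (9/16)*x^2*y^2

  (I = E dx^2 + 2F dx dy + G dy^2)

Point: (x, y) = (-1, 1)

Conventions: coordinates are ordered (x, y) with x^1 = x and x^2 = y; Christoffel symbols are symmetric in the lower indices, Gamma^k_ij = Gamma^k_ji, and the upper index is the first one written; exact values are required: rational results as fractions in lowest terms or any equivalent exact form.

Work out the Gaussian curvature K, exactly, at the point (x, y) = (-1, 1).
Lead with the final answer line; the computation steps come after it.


Answer: K = -234568/64009

E = 19/2, F = 23/4, G = 69/16, EG - F^2 = 253/32 at the point
E_x = -3, E_y = 34, F_x = -53/8, F_y = 103/8, G_x = -65/8, G_y = 21/8
E_yy = 193/2, F_xy = -53/4, G_xx = 65/8
Using the Brioschi determinant formula for K from the metric derivatives:
M1 = [[-E_yy/2 + F_xy - G_xx/2, E_x/2, F_x - E_y/2], [F_y - G_x/2, E, F], [G_y/2, F, G]] = [[-1049/16, -3/2, -189/8], [271/16, 19/2, 23/4], [21/16, 23/4, 69/16]]; det M1 = -1242311/512
M2 = [[0, E_y/2, G_x/2], [E_y/2, E, F], [G_x/2, F, G]] = [[0, 17, -65/16], [17, 19/2, 23/4], [-65/16, 23/4, 69/16]]; det M2 = -1125027/512
det M1 - det M2 = -29321/128; K = -29321/128 / (253/32)^2 = -234568/64009


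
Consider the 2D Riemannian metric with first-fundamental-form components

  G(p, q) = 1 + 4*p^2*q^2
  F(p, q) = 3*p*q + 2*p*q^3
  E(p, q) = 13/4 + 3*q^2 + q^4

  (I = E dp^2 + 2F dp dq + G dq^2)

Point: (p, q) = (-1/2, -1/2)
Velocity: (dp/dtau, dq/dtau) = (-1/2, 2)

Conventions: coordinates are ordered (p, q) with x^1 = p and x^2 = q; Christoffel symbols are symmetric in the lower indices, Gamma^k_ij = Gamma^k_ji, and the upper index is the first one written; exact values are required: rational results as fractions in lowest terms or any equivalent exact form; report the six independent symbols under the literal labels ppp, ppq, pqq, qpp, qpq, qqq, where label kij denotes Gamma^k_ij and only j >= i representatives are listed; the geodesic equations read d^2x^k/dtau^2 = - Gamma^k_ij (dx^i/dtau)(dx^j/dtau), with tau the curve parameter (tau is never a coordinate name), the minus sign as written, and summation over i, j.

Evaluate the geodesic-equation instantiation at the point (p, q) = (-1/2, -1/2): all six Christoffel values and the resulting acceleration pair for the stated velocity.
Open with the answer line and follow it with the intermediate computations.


Answer: Gamma_ppp = 0, Gamma_ppq = -28/69, Gamma_pqq = -28/69, Gamma_qpp = 0, Gamma_qpq = -8/69, Gamma_qqq = -8/69; accelerations (d^2p/dtau^2, d^2q/dtau^2) = (56/69, 16/69)

E = 65/16, F = 7/8, G = 5/4 at the point
E_p = 0, E_q = -7/2, F_p = -7/4, F_q = -9/4, G_p = -1, G_q = -1
EG - F^2 = 69/16;  g^inv = (16/69) * [[5/4, -7/8], [-7/8, 65/16]]
first-kind symbols [ij,l] = (1/2)(d_i g_jl + d_j g_il - d_l g_ij): [pp,p] = E_p/2 = 0, [pp,q] = F_p - E_q/2 = 0, [pq,p] = E_q/2 = -7/4, [pq,q] = G_p/2 = -1/2, [qq,p] = F_q - G_p/2 = -7/4, [qq,q] = G_q/2 = -1/2
Gamma^p_ij = (G*[ij,p] - F*[ij,q])/(EG - F^2), Gamma^q_ij = (E*[ij,q] - F*[ij,p])/(EG - F^2)
Gamma_ppp = 0, Gamma_ppq = -28/69, Gamma_pqq = -28/69, Gamma_qpp = 0, Gamma_qpq = -8/69, Gamma_qqq = -8/69
d^2p/dtau^2 = -(Gamma_ppp*(-1/2)^2 + 2*Gamma_ppq*(-1/2)*(2) + Gamma_pqq*(2)^2) = 56/69
d^2q/dtau^2 = -(Gamma_qpp*(-1/2)^2 + 2*Gamma_qpq*(-1/2)*(2) + Gamma_qqq*(2)^2) = 16/69


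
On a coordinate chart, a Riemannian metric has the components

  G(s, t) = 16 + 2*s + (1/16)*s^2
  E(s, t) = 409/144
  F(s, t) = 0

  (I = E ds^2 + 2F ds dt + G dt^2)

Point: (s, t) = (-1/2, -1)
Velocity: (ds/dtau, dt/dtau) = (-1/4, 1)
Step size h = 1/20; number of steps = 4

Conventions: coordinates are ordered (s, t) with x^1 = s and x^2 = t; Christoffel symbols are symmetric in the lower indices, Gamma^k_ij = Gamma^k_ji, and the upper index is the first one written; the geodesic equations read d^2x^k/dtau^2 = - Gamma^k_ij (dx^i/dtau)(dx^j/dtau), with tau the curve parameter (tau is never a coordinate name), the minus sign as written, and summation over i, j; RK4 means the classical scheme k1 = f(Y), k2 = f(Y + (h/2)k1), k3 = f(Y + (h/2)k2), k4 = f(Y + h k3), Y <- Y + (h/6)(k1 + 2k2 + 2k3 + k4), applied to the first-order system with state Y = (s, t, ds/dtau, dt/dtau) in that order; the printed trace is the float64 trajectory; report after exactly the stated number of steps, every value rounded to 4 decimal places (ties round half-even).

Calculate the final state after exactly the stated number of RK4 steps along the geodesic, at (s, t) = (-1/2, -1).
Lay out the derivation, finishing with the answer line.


f(Y) = (ds/dtau, dt/dtau, -Gamma^s_ij Y'^i Y'^j, -Gamma^t_ij Y'^i Y'^j) with the Gammas evaluated at the stage position; h = 0.050000; intermediate values shown to 6 dp
step 0: s = -0.5000, t = -1.0000, ds/dtau = -0.2500, dt/dtau = 1.0000
step 1:
  k1: at (s, t) = (-0.500000, -1.000000), (ds/dtau, dt/dtau) = (-0.250000, 1.000000); Gamma_sss = 0.000000, Gamma_sst = 0.000000, Gamma_stt = -0.341076, Gamma_tss = 0.000000, Gamma_tst = 0.064516, Gamma_ttt = 0.000000; k1 = (-0.250000, 1.000000, 0.341076, 0.032258)
  k2: at (s, t) = (-0.506250, -0.975000), (ds/dtau, dt/dtau) = (-0.241473, 1.000806); Gamma_sss = 0.000000, Gamma_sst = 0.000000, Gamma_stt = -0.340938, Gamma_tss = 0.000000, Gamma_tst = 0.064542, Gamma_ttt = 0.000000; k2 = (-0.241473, 1.000806, 0.341488, 0.031196)
  k3: at (s, t) = (-0.506037, -0.974980), (ds/dtau, dt/dtau) = (-0.241463, 1.000780); Gamma_sss = 0.000000, Gamma_sst = 0.000000, Gamma_stt = -0.340943, Gamma_tss = 0.000000, Gamma_tst = 0.064541, Gamma_ttt = 0.000000; k3 = (-0.241463, 1.000780, 0.341475, 0.031193)
  k4: at (s, t) = (-0.512073, -0.949961), (ds/dtau, dt/dtau) = (-0.232926, 1.001560); Gamma_sss = 0.000000, Gamma_sst = 0.000000, Gamma_stt = -0.340810, Gamma_tss = 0.000000, Gamma_tst = 0.064566, Gamma_ttt = 0.000000; k4 = (-0.232926, 1.001560, 0.341874, 0.030125)
  Y <- Y + (h/6)(k1 + 2k2 + 2k3 + k4): s = -0.5121, t = -0.9500, ds/dtau = -0.2329, dt/dtau = 1.0016
step 2:
  k1: at (s, t) = (-0.512073, -0.949961), (ds/dtau, dt/dtau) = (-0.232926, 1.001560); Gamma_sss = 0.000000, Gamma_sst = 0.000000, Gamma_stt = -0.340810, Gamma_tss = 0.000000, Gamma_tst = 0.064566, Gamma_ttt = 0.000000; k1 = (-0.232926, 1.001560, 0.341874, 0.030125)
  k2: at (s, t) = (-0.517896, -0.924922), (ds/dtau, dt/dtau) = (-0.224379, 1.002313); Gamma_sss = 0.000000, Gamma_sst = 0.000000, Gamma_stt = -0.340682, Gamma_tss = 0.000000, Gamma_tst = 0.064591, Gamma_ttt = 0.000000; k2 = (-0.224379, 1.002313, 0.342260, 0.029053)
  k3: at (s, t) = (-0.517683, -0.924903), (ds/dtau, dt/dtau) = (-0.224370, 1.002286); Gamma_sss = 0.000000, Gamma_sst = 0.000000, Gamma_stt = -0.340687, Gamma_tss = 0.000000, Gamma_tst = 0.064590, Gamma_ttt = 0.000000; k3 = (-0.224370, 1.002286, 0.342246, 0.029050)
  k4: at (s, t) = (-0.523292, -0.899846), (ds/dtau, dt/dtau) = (-0.215814, 1.003012); Gamma_sss = 0.000000, Gamma_sst = 0.000000, Gamma_stt = -0.340563, Gamma_tss = 0.000000, Gamma_tst = 0.064613, Gamma_ttt = 0.000000; k4 = (-0.215814, 1.003012, 0.342618, 0.027973)
  Y <- Y + (h/6)(k1 + 2k2 + 2k3 + k4): s = -0.5233, t = -0.8998, ds/dtau = -0.2158, dt/dtau = 1.0030
step 3:
  k1: at (s, t) = (-0.523292, -0.899846), (ds/dtau, dt/dtau) = (-0.215813, 1.003012); Gamma_sss = 0.000000, Gamma_sst = 0.000000, Gamma_stt = -0.340563, Gamma_tss = 0.000000, Gamma_tst = 0.064613, Gamma_ttt = 0.000000; k1 = (-0.215813, 1.003012, 0.342618, 0.027973)
  k2: at (s, t) = (-0.528687, -0.874771), (ds/dtau, dt/dtau) = (-0.207248, 1.003712); Gamma_sss = 0.000000, Gamma_sst = 0.000000, Gamma_stt = -0.340445, Gamma_tss = 0.000000, Gamma_tst = 0.064636, Gamma_ttt = 0.000000; k2 = (-0.207248, 1.003712, 0.342976, 0.026891)
  k3: at (s, t) = (-0.528473, -0.874753), (ds/dtau, dt/dtau) = (-0.207239, 1.003684); Gamma_sss = 0.000000, Gamma_sst = 0.000000, Gamma_stt = -0.340449, Gamma_tss = 0.000000, Gamma_tst = 0.064635, Gamma_ttt = 0.000000; k3 = (-0.207239, 1.003684, 0.342963, 0.026888)
  k4: at (s, t) = (-0.533654, -0.849662), (ds/dtau, dt/dtau) = (-0.198665, 1.004357); Gamma_sss = 0.000000, Gamma_sst = 0.000000, Gamma_stt = -0.340335, Gamma_tss = 0.000000, Gamma_tst = 0.064657, Gamma_ttt = 0.000000; k4 = (-0.198665, 1.004357, 0.343307, 0.025802)
  Y <- Y + (h/6)(k1 + 2k2 + 2k3 + k4): s = -0.5337, t = -0.8497, ds/dtau = -0.1987, dt/dtau = 1.0044
step 4:
  k1: at (s, t) = (-0.533654, -0.849661), (ds/dtau, dt/dtau) = (-0.198665, 1.004357); Gamma_sss = 0.000000, Gamma_sst = 0.000000, Gamma_stt = -0.340335, Gamma_tss = 0.000000, Gamma_tst = 0.064657, Gamma_ttt = 0.000000; k1 = (-0.198665, 1.004357, 0.343307, 0.025802)
  k2: at (s, t) = (-0.538621, -0.824552), (ds/dtau, dt/dtau) = (-0.190082, 1.005002); Gamma_sss = 0.000000, Gamma_sst = 0.000000, Gamma_stt = -0.340226, Gamma_tss = 0.000000, Gamma_tst = 0.064677, Gamma_ttt = 0.000000; k2 = (-0.190082, 1.005002, 0.343638, 0.024711)
  k3: at (s, t) = (-0.538406, -0.824536), (ds/dtau, dt/dtau) = (-0.190074, 1.004974); Gamma_sss = 0.000000, Gamma_sst = 0.000000, Gamma_stt = -0.340231, Gamma_tss = 0.000000, Gamma_tst = 0.064676, Gamma_ttt = 0.000000; k3 = (-0.190074, 1.004974, 0.343624, 0.024709)
  k4: at (s, t) = (-0.543158, -0.799412), (ds/dtau, dt/dtau) = (-0.181484, 1.005592); Gamma_sss = 0.000000, Gamma_sst = 0.000000, Gamma_stt = -0.340126, Gamma_tss = 0.000000, Gamma_tst = 0.064696, Gamma_ttt = 0.000000; k4 = (-0.181484, 1.005592, 0.343941, 0.023614)
  Y <- Y + (h/6)(k1 + 2k2 + 2k3 + k4): s = -0.5432, t = -0.7994, ds/dtau = -0.1815, dt/dtau = 1.0056

Answer: s = -0.5432, t = -0.7994, ds/dtau = -0.1815, dt/dtau = 1.0056


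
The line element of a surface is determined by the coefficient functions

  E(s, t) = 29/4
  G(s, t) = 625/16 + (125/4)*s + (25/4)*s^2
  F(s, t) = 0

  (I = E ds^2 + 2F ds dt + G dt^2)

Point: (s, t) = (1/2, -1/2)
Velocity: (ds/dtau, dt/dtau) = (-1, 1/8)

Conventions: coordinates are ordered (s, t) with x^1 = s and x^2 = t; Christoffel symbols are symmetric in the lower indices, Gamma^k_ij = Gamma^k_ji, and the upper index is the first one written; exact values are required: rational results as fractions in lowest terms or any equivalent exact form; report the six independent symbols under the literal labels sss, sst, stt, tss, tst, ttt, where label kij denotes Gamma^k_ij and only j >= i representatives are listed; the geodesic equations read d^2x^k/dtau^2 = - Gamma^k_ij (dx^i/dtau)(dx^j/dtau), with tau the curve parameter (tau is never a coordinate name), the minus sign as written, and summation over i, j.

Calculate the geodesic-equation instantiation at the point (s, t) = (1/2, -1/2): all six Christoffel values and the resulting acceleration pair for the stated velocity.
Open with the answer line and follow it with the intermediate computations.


Answer: Gamma_sss = 0, Gamma_sst = 0, Gamma_stt = -75/29, Gamma_tss = 0, Gamma_tst = 1/3, Gamma_ttt = 0; accelerations (d^2s/dtau^2, d^2t/dtau^2) = (75/1856, 1/12)

E = 29/4, F = 0, G = 225/4 at the point
E_s = 0, E_t = 0, F_s = 0, F_t = 0, G_s = 75/2, G_t = 0
EG - F^2 = 6525/16;  g^inv = (16/6525) * [[225/4, 0], [0, 29/4]]
first-kind symbols [ij,l] = (1/2)(d_i g_jl + d_j g_il - d_l g_ij): [ss,s] = E_s/2 = 0, [ss,t] = F_s - E_t/2 = 0, [st,s] = E_t/2 = 0, [st,t] = G_s/2 = 75/4, [tt,s] = F_t - G_s/2 = -75/4, [tt,t] = G_t/2 = 0
Gamma^s_ij = (G*[ij,s] - F*[ij,t])/(EG - F^2), Gamma^t_ij = (E*[ij,t] - F*[ij,s])/(EG - F^2)
Gamma_sss = 0, Gamma_sst = 0, Gamma_stt = -75/29, Gamma_tss = 0, Gamma_tst = 1/3, Gamma_ttt = 0
d^2s/dtau^2 = -(Gamma_sss*(-1)^2 + 2*Gamma_sst*(-1)*(1/8) + Gamma_stt*(1/8)^2) = 75/1856
d^2t/dtau^2 = -(Gamma_tss*(-1)^2 + 2*Gamma_tst*(-1)*(1/8) + Gamma_ttt*(1/8)^2) = 1/12


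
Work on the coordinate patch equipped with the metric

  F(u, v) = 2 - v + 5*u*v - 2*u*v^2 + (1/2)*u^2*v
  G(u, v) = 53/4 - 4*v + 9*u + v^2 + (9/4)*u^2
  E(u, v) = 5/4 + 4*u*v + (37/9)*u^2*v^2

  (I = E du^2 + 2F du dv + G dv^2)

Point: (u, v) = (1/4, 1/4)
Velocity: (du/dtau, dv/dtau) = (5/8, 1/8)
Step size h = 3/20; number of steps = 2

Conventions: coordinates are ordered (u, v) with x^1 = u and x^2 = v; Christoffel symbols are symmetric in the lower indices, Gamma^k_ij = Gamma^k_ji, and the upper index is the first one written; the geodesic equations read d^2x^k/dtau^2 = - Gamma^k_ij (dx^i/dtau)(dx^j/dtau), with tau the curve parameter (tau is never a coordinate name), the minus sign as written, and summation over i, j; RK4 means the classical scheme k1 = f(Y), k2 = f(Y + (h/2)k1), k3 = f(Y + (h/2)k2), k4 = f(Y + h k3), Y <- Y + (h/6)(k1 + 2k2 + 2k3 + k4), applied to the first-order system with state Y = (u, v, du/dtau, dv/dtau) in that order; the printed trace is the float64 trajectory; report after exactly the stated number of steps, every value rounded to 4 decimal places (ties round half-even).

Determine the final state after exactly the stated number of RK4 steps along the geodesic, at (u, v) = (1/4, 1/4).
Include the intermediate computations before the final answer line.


f(Y) = (du/dtau, dv/dtau, -Gamma^u_ij Y'^i Y'^j, -Gamma^v_ij Y'^i Y'^j) with the Gammas evaluated at the stage position; h = 0.150000; intermediate values shown to 6 dp
step 0: u = 0.2500, v = 0.2500, du/dtau = 0.6250, dv/dtau = 0.1250
step 1:
  k1: at (u, v) = (0.250000, 0.250000), (du/dtau, dv/dtau) = (0.625000, 0.125000); Gamma_uuu = 0.387423, Gamma_uuv = -0.111770, Gamma_uvv = -3.882790, Gamma_vuu = -0.011339, Gamma_vuv = 0.359815, Gamma_vvv = 0.419452; k1 = (0.625000, 0.125000, -0.073205, -0.058346)
  k2: at (u, v) = (0.296875, 0.259375), (du/dtau, dv/dtau) = (0.619510, 0.120624); Gamma_uuu = 0.405934, Gamma_uuv = -0.021393, Gamma_uvv = -3.642613, Gamma_vuu = -0.019782, Gamma_vuv = 0.344082, Gamma_vvv = 0.389333; k2 = (0.619510, 0.120624, -0.099596, -0.049498)
  k3: at (u, v) = (0.296463, 0.259047), (du/dtau, dv/dtau) = (0.617530, 0.121288); Gamma_uuu = 0.405479, Gamma_uuv = -0.022199, Gamma_uvv = -3.645311, Gamma_vuu = -0.019727, Gamma_vuv = 0.344203, Gamma_vvv = 0.389624; k3 = (0.617530, 0.121288, -0.097676, -0.049769)
  k4: at (u, v) = (0.342630, 0.268193), (du/dtau, dv/dtau) = (0.610349, 0.117535); Gamma_uuu = 0.422586, Gamma_uuv = 0.063161, Gamma_uvv = -3.417889, Gamma_vuu = -0.028051, Gamma_vuv = 0.329207, Gamma_vvv = 0.361803; k4 = (0.610349, 0.117535, -0.119270, -0.041781)
  Y <- Y + (h/6)(k1 + 2k2 + 2k3 + k4): u = 0.3427, v = 0.2682, du/dtau = 0.6103, dv/dtau = 0.1175
step 2:
  k1: at (u, v) = (0.342736, 0.268159), (du/dtau, dv/dtau) = (0.610324, 0.117533); Gamma_uuu = 0.422559, Gamma_uuv = 0.063350, Gamma_uvv = -3.417522, Gamma_vuu = -0.028074, Gamma_vuv = 0.329170, Gamma_vvv = 0.361748; k1 = (0.610324, 0.117533, -0.119280, -0.041765)
  k2: at (u, v) = (0.388510, 0.276974), (du/dtau, dv/dtau) = (0.601378, 0.114401); Gamma_uuu = 0.438233, Gamma_uuv = 0.144321, Gamma_uvv = -3.201927, Gamma_vuu = -0.036360, Gamma_vuv = 0.314756, Gamma_vvv = 0.335895; k2 = (0.601378, 0.114401, -0.136442, -0.034556)
  k3: at (u, v) = (0.387839, 0.276739), (du/dtau, dv/dtau) = (0.600091, 0.114942); Gamma_uuu = 0.437890, Gamma_uuv = 0.143158, Gamma_uvv = -3.205300, Gamma_vuu = -0.036243, Gamma_vuv = 0.314958, Gamma_vvv = 0.336274; k3 = (0.600091, 0.114942, -0.135090, -0.034840)
  k4: at (u, v) = (0.432749, 0.285400), (du/dtau, dv/dtau) = (0.590061, 0.112307); Gamma_uuu = 0.452366, Gamma_uuv = 0.219112, Gamma_uvv = -3.002801, Gamma_vuu = -0.044396, Gamma_vuv = 0.301241, Gamma_vvv = 0.312426; k4 = (0.590061, 0.112307, -0.148667, -0.028409)
  Y <- Y + (h/6)(k1 + 2k2 + 2k3 + k4): u = 0.4328, v = 0.2854, du/dtau = 0.5900, dv/dtau = 0.1123

Answer: u = 0.4328, v = 0.2854, du/dtau = 0.5900, dv/dtau = 0.1123


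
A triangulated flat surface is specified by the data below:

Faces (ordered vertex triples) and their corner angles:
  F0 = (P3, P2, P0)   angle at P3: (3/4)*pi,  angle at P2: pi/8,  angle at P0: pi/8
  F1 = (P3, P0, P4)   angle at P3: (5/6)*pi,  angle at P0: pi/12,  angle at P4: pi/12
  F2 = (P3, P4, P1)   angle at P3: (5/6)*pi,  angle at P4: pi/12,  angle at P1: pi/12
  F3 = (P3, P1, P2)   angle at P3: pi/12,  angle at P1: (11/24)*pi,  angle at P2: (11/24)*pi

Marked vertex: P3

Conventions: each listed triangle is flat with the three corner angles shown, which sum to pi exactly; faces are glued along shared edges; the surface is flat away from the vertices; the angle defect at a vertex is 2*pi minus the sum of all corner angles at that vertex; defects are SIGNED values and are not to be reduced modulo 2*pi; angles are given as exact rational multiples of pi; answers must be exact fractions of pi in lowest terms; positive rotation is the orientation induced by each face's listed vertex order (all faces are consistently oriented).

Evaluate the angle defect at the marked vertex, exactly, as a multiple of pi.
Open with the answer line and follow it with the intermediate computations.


Answer: defect(P3) = -pi/2

Sum of corner angles at P3: (5/2)*pi
defect = 2*pi - (5/2)*pi


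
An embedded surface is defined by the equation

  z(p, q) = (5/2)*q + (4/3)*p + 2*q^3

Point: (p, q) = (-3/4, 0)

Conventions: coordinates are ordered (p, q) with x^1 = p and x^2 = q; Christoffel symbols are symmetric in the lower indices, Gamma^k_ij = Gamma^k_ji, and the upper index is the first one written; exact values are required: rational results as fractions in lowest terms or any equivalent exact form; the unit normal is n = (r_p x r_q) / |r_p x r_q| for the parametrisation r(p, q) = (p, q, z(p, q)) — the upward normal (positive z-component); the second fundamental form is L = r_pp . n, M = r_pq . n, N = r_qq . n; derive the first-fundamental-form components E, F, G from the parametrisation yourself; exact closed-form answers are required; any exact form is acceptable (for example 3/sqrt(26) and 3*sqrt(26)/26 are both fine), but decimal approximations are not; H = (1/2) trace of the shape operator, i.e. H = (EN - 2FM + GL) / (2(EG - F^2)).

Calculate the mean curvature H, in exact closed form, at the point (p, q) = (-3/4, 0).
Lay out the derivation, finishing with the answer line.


z_p = 4/3, z_q = 5/2, z_pp = 0, z_pq = 0, z_qq = 0
E = 25/9, F = 10/3, G = 29/4; answer radicand W^2 = 325/36
unnormalised second-form numerators: l = 0, m = 0, n = 0; L = l/sqrt(325/36), and similarly M = m/sqrt(W^2), N = n/sqrt(W^2)
H = (E*n - 2*F*m + G*l) / (2*(EG - F^2)*sqrt(W^2)); E*n - 2*F*m + G*l = 0, EG - F^2 = 325/36, so H = (0)/sqrt(325/36)

Answer: H = 0


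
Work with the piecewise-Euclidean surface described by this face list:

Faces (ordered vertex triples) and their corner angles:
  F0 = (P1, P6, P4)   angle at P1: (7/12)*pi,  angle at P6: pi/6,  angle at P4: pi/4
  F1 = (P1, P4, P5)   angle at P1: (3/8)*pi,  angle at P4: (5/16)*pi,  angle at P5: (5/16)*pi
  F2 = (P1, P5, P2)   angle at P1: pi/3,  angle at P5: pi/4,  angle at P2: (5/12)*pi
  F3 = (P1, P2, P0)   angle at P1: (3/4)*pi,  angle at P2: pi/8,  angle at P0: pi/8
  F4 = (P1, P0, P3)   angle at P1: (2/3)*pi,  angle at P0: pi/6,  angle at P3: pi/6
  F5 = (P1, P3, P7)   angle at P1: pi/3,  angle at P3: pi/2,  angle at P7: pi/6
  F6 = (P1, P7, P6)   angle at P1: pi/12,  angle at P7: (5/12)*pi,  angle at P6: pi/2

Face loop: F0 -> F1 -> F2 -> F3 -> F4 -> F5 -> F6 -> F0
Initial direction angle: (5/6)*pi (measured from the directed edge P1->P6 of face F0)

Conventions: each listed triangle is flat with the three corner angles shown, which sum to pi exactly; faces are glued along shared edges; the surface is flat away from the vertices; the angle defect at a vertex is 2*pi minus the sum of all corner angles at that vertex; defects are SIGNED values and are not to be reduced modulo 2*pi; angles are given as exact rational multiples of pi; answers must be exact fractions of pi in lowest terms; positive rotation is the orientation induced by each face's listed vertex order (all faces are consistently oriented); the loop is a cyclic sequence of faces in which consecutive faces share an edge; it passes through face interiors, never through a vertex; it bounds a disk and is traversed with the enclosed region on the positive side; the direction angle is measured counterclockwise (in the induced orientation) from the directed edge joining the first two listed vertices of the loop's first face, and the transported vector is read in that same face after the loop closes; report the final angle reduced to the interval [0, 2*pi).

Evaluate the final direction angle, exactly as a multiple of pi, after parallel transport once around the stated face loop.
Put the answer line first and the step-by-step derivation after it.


Answer: final direction angle = (41/24)*pi

enclosed vertex P1: corner angles sum to (25/8)*pi, defect = 2*pi - (25/8)*pi = (-9/8)*pi
summing the enclosed defects onto the initial angle, mod 2*pi in the induced orientation:
final angle = (5/6)*pi - (9/8)*pi = (41/24)*pi (mod 2*pi)


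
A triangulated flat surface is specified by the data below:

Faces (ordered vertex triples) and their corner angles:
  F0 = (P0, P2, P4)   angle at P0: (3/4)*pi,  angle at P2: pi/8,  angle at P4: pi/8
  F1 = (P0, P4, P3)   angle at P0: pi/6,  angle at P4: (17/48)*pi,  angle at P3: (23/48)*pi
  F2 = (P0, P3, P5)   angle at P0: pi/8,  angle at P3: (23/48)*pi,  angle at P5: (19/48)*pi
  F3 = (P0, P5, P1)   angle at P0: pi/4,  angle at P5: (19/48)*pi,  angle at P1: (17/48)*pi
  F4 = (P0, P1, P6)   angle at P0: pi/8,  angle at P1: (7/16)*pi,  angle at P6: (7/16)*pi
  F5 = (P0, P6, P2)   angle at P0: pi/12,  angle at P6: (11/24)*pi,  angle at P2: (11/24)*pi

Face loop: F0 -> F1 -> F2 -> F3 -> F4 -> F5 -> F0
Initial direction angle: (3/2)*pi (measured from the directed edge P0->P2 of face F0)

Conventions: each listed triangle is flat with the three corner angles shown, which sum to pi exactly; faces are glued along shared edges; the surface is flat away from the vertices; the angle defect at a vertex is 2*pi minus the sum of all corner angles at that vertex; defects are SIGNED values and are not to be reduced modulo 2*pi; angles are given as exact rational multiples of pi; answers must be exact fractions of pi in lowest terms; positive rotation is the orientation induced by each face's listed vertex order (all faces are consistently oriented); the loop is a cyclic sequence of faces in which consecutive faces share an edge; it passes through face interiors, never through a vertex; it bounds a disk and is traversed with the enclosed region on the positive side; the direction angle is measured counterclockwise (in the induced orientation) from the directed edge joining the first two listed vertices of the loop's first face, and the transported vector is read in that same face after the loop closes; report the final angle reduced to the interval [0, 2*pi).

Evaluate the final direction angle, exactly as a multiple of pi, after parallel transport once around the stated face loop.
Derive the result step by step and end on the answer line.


enclosed vertex P0: corner angles sum to (3/2)*pi, defect = 2*pi - (3/2)*pi = pi/2
the final direction is the initial angle plus the enclosed defects, taken mod 2*pi in the induced orientation
final angle = (3/2)*pi + pi/2 = 0 (mod 2*pi)

Answer: final direction angle = 0


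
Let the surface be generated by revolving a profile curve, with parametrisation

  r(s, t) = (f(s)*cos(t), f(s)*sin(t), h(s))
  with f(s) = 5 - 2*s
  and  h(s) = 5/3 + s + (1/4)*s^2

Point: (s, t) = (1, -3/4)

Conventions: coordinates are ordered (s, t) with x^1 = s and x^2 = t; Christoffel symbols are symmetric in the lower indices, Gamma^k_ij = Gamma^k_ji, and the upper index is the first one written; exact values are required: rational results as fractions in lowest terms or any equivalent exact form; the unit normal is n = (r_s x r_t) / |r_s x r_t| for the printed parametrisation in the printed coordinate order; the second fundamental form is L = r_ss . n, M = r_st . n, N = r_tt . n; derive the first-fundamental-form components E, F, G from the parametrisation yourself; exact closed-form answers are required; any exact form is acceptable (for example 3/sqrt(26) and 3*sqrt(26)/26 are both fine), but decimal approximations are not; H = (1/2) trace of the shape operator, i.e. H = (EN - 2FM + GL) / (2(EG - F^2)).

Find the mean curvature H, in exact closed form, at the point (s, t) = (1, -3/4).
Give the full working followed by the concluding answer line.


f = 3, f' = -2, f'' = 0, h' = 3/2, h'' = 1/2
E = 25/4, F = 0, G = 9; answer radicand W^2 = 25/4
unnormalised second-form numerators: l = -1, m = 0, n = 9/2; L = l/sqrt(25/4), and similarly M = m/sqrt(W^2), N = n/sqrt(W^2)
H = (E*n - 2*F*m + G*l) / (2*(EG - F^2)*sqrt(W^2)); E*n - 2*F*m + G*l = 153/8, EG - F^2 = 225/4, so H = (17/100)/sqrt(25/4)

Answer: H = 17/250


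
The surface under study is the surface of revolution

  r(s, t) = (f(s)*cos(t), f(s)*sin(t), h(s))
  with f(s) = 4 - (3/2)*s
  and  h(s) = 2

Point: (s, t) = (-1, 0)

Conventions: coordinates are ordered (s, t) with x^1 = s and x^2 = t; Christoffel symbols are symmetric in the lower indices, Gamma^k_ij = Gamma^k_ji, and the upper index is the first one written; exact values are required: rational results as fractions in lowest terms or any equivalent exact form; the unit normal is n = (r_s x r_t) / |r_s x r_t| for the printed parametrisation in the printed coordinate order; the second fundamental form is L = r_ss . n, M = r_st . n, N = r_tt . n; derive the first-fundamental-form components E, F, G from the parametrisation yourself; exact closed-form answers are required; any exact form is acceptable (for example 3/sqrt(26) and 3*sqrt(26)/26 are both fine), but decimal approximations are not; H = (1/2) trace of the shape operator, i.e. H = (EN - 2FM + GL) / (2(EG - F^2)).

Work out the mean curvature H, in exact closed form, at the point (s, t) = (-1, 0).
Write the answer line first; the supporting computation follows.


Answer: H = 0

f = 11/2, f' = -3/2, f'' = 0, h' = 0, h'' = 0
E = 9/4, F = 0, G = 121/4; answer radicand W^2 = 9/4
unnormalised second-form numerators: l = 0, m = 0, n = 0; L = l/sqrt(9/4), and similarly M = m/sqrt(W^2), N = n/sqrt(W^2)
H = (E*n - 2*F*m + G*l) / (2*(EG - F^2)*sqrt(W^2)); E*n - 2*F*m + G*l = 0, EG - F^2 = 1089/16, so H = (0)/sqrt(9/4)


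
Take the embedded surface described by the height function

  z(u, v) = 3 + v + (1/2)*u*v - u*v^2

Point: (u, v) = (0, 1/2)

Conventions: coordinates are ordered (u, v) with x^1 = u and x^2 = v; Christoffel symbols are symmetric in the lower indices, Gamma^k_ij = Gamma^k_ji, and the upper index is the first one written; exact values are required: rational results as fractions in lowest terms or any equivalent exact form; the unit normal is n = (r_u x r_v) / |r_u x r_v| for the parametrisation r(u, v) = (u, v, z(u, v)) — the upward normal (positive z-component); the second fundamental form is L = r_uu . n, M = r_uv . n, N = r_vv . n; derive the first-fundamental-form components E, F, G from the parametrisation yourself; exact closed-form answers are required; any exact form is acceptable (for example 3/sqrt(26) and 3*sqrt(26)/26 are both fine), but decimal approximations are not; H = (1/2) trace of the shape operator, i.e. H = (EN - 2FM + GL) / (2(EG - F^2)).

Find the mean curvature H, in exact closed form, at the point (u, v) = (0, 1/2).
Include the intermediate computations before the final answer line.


z_u = 0, z_v = 1, z_uu = 0, z_uv = -1/2, z_vv = 0
E = 1, F = 0, G = 2; answer radicand W^2 = 2
unnormalised second-form numerators: l = 0, m = -1/2, n = 0; L = l/sqrt(2), and similarly M = m/sqrt(W^2), N = n/sqrt(W^2)
H = (E*n - 2*F*m + G*l) / (2*(EG - F^2)*sqrt(W^2)); E*n - 2*F*m + G*l = 0, EG - F^2 = 2, so H = (0)/sqrt(2)

Answer: H = 0


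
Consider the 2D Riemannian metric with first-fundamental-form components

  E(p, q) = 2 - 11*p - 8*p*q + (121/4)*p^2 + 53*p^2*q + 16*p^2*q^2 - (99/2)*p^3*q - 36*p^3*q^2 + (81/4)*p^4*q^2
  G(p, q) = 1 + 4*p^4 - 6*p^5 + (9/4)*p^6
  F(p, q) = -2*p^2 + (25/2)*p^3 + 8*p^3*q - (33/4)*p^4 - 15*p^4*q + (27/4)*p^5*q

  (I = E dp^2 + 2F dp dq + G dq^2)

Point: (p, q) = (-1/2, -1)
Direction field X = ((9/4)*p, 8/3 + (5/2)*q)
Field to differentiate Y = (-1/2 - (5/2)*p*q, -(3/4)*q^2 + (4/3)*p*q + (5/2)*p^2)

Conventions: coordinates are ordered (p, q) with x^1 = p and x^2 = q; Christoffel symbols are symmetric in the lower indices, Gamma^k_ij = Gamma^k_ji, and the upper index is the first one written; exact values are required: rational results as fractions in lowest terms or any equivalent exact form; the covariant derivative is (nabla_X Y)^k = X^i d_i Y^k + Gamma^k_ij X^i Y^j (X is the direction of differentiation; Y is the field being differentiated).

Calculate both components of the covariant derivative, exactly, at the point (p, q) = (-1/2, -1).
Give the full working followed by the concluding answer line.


E = 89/64, F = -55/128, G = 377/256 at the point
E_p = 15/4, E_q = 125/32, F_p = -7/64, F_q = -275/128, G_p = -275/64, G_q = 0
EG - F^2 = 477/256;  g^inv = (256/477) * [[377/256, 55/128], [55/128, 89/64]]
first-kind symbols [ij,l] = (1/2)(d_i g_jl + d_j g_il - d_l g_ij): [pp,p] = E_p/2 = 15/8, [pp,q] = F_p - E_q/2 = -33/16, [pq,p] = E_q/2 = 125/64, [pq,q] = G_p/2 = -275/128, [qq,p] = F_q - G_p/2 = 0, [qq,q] = G_q/2 = 0
Gamma^p_ij = (G*[ij,p] - F*[ij,q])/(EG - F^2), Gamma^q_ij = (E*[ij,q] - F*[ij,p])/(EG - F^2)
Gamma_ppp = 160/159, Gamma_ppq = 500/477, Gamma_pqq = 0, Gamma_qpp = -176/159, Gamma_qpq = -550/477, Gamma_qqq = 0
X = (-9/8, 1/6), Y = (-7/4, 13/24) at the point

Answer: (nabla_X Y)^p = -17945/11448, (nabla_X Y)^q = 151621/45792


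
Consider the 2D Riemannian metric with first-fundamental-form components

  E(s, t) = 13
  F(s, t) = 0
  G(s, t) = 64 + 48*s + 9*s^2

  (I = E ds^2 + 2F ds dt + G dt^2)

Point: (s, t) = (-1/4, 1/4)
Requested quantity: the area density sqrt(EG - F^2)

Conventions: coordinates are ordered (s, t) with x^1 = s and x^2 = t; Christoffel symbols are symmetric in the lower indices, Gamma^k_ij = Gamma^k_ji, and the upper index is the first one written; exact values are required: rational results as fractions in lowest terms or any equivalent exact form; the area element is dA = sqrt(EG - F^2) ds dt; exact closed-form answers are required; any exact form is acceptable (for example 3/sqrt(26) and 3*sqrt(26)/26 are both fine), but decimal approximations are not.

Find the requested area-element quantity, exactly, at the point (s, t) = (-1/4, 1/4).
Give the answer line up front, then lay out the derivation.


Answer: sqrt(EG - F^2) = 29*sqrt(13)/4

E = 13, F = 0, G = 841/16; EG - F^2 = 10933/16


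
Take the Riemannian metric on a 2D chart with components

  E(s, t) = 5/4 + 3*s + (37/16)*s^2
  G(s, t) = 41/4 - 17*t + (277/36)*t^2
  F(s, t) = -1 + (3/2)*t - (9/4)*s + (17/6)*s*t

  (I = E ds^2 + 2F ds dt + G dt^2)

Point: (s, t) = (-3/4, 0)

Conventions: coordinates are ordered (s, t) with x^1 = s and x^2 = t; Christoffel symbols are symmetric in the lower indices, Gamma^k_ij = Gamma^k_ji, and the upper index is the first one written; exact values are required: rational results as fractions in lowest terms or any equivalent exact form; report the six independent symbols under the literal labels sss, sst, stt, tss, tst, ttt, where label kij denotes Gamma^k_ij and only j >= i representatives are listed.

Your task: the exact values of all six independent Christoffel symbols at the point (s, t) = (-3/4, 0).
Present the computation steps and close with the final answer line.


E = 77/256, F = 11/16, G = 41/4 at the point
E_s = -15/32, E_t = 0, F_s = -9/4, F_t = -5/8, G_s = 0, G_t = -17
EG - F^2 = 2673/1024;  g^inv = (1024/2673) * [[41/4, -11/16], [-11/16, 77/256]]
first-kind symbols [ij,l] = (1/2)(d_i g_jl + d_j g_il - d_l g_ij): [ss,s] = E_s/2 = -15/64, [ss,t] = F_s - E_t/2 = -9/4, [st,s] = E_t/2 = 0, [st,t] = G_s/2 = 0, [tt,s] = F_t - G_s/2 = -5/8, [tt,t] = G_t/2 = -17/2
Gamma^s_ij = (G*[ij,s] - F*[ij,t])/(EG - F^2), Gamma^t_ij = (E*[ij,t] - F*[ij,s])/(EG - F^2)

Answer: Gamma_sss = -292/891, Gamma_sst = 0, Gamma_stt = -64/297, Gamma_tss = -16/81, Gamma_tst = 0, Gamma_ttt = -22/27


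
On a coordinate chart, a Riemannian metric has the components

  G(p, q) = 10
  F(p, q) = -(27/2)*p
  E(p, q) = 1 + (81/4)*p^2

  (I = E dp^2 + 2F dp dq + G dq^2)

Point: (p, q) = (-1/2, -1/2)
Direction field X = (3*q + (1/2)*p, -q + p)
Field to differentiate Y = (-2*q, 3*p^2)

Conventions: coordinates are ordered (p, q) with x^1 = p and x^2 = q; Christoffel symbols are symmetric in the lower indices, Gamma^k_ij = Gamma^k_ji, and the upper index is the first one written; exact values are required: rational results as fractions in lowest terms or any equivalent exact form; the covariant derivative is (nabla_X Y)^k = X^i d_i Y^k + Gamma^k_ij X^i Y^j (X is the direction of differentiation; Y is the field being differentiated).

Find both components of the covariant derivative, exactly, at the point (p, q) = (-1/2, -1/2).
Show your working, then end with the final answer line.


E = 97/16, F = 27/4, G = 10 at the point
E_p = -81/4, E_q = 0, F_p = -27/2, F_q = 0, G_p = 0, G_q = 0
EG - F^2 = 241/16;  g^inv = (16/241) * [[10, -27/4], [-27/4, 97/16]]
first-kind symbols [ij,l] = (1/2)(d_i g_jl + d_j g_il - d_l g_ij): [pp,p] = E_p/2 = -81/8, [pp,q] = F_p - E_q/2 = -27/2, [pq,p] = E_q/2 = 0, [pq,q] = G_p/2 = 0, [qq,p] = F_q - G_p/2 = 0, [qq,q] = G_q/2 = 0
Gamma^p_ij = (G*[ij,p] - F*[ij,q])/(EG - F^2), Gamma^q_ij = (E*[ij,q] - F*[ij,p])/(EG - F^2)
Gamma_ppp = -162/241, Gamma_ppq = 0, Gamma_pqq = 0, Gamma_qpp = -216/241, Gamma_qpq = 0, Gamma_qqq = 0
X = (-7/4, 0), Y = (1, 3/4) at the point

Answer: (nabla_X Y)^p = 567/482, (nabla_X Y)^q = 6573/964
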